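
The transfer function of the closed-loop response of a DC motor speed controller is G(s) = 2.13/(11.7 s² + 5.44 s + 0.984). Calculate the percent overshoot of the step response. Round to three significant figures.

Dividing through by 11.7: denominator becomes s² + 0.4650 s + 0.08410.
So ω_n = √0.08410 = 0.290 rad/s and ζ = 0.4650/(2·0.290) = 0.802.
Overshoot: exp(−π·0.802/√(1−0.802²)) = 0.0148, i.e. 1.48%.

%OS ≈ 1.48%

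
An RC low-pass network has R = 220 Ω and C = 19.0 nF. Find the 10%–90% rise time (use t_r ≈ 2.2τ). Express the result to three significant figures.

t_r ≈ 0.00000920 s

τ = RC = 220 × 19.0 nF = 0.00000418 s.
t_r ≈ 2.2τ = 0.00000920 s.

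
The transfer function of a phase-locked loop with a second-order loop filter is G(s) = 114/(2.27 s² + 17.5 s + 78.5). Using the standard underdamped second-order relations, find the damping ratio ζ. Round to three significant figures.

ζ ≈ 0.655

Dividing through by 2.27: denominator becomes s² + 7.709 s + 34.58.
So ω_n = √34.58 = 5.88 rad/s and ζ = 7.709/(2·5.88) = 0.655.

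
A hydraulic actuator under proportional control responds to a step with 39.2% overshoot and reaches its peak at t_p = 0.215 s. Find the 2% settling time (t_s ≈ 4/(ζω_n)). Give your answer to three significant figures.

t_s ≈ 0.918 s

ζ from %OS: ζ = |ln 0.392|/√(π²+ln²0.392) = 0.286.
t_p = π/ω_d ⇒ ω_d = 14.6 rad/s; then ω_n = ω_d/√(1−ζ²) = 15.2 rad/s.
t_s ≈ 4/(ζω_n) = 4/(0.286·15.2) = 0.918 s.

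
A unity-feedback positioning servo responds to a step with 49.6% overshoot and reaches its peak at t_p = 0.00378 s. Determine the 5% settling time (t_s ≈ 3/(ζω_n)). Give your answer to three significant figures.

t_s ≈ 0.0162 s

ζ from %OS: ζ = |ln 0.496|/√(π²+ln²0.496) = 0.218.
t_p = π/ω_d ⇒ ω_d = 831 rad/s; then ω_n = ω_d/√(1−ζ²) = 852 rad/s.
t_s ≈ 3/(ζω_n) = 3/(0.218·852) = 0.0162 s.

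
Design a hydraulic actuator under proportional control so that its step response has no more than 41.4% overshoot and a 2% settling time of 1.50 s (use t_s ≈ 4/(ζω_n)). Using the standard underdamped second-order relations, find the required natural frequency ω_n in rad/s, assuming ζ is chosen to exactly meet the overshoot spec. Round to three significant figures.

ω_n ≈ 9.87 rad/s

ζ = −ln(OS)/√(π² + (ln OS)²). With OS = 0.414, ln OS = −0.8819 and ζ = 0.8819/3.263 = 0.270.
Then ω_n = 4/(ζ t_s) = 4/(0.270 × 1.50) = 9.87 rad/s.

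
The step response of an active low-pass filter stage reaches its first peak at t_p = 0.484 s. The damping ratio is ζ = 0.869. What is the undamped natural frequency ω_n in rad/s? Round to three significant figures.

ω_n ≈ 13.1 rad/s

Peak time t_p = π/ω_d, so ω_d = π/t_p = π/0.484 = 6.49 rad/s.
ω_n = ω_d/√(1−ζ²) = 6.49/√0.245 = 13.1 rad/s.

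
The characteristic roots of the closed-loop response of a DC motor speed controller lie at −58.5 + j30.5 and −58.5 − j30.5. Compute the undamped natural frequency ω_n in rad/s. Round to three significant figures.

ω_n ≈ 66.0 rad/s

With σ = 58.5, ω_d = 30.5: ω_n = √(σ²+ω_d²) = 66.0 rad/s, ζ = σ/ω_n = 0.887.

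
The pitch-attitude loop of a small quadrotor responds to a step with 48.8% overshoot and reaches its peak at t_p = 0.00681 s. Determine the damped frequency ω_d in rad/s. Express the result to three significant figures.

ω_d ≈ 461 rad/s

t_p = π/ω_d, so ω_d = π/0.00681 = 461 rad/s.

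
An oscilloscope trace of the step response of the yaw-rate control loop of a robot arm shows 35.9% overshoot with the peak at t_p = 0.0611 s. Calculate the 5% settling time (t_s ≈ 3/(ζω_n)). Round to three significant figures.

From the overshoot, ζ = −ln(OS)/√(π²+ln²(OS)) = 0.310.
From t_p = π/ω_d, ω_d = π/0.0611 = 51.4 rad/s, so ω_n = ω_d/√(1−ζ²) = 54.1 rad/s.
t_s ≈ 3/(ζω_n) = 3/(0.310·54.1) = 0.179 s.

t_s ≈ 0.179 s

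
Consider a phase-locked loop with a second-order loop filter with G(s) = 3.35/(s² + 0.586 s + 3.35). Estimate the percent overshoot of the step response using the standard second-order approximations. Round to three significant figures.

Comparing the denominator to s² + 2ζω_n s + ω_n²: ω_n = √3.35 = 1.83 rad/s, and 2ζω_n = 0.586 so ζ = 0.586/(2·1.83) = 0.160.
Overshoot: exp(−π·0.160/√(1−0.160²)) = 0.601, i.e. 60.1%.

%OS ≈ 60.1%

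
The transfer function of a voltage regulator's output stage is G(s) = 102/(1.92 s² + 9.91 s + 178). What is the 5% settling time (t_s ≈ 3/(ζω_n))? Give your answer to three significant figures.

Dividing through by 1.92: denominator becomes s² + 5.161 s + 92.71.
So ω_n = √92.71 = 9.63 rad/s and ζ = 5.161/(2·9.63) = 0.268.
t_s ≈ 3/(ζω_n) = 1.16 s.

t_s ≈ 1.16 s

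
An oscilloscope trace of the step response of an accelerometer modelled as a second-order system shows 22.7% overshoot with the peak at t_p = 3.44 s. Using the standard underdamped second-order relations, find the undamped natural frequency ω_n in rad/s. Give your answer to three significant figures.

ζ from %OS: ζ = |ln 0.227|/√(π²+ln²0.227) = 0.427.
t_p = π/ω_d ⇒ ω_d = 0.913 rad/s; then ω_n = ω_d/√(1−ζ²) = 1.01 rad/s.

ω_n ≈ 1.01 rad/s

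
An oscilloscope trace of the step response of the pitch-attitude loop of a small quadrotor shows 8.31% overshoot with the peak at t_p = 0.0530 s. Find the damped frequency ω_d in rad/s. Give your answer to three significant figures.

t_p = π/ω_d, so ω_d = π/0.0530 = 59.3 rad/s.

ω_d ≈ 59.3 rad/s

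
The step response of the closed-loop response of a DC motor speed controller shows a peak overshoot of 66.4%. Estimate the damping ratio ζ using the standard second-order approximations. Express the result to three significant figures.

ζ ≈ 0.129

Inverting the overshoot relation: ζ = |ln 0.664|/√(π² + ln²0.664) = 0.129.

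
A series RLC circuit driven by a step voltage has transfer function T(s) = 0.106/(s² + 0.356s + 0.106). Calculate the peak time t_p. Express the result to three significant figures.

t_p ≈ 11.5 s

Matching coefficients with s² + 2ζω_n s + ω_n² gives ω_n² = 0.106 ⇒ ω_n = 0.326 rad/s, and ζ = 0.356/(2ω_n) = 0.547.
ω_d = 0.326·√(1 − 0.547²) = 0.273 rad/s. Then t_p = π/ω_d = 11.5 s.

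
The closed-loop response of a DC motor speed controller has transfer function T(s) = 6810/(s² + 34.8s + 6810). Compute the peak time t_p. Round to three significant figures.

Comparing the denominator to s² + 2ζω_n s + ω_n²: ω_n = √6810 = 82.5 rad/s, and 2ζω_n = 34.8 so ζ = 34.8/(2·82.5) = 0.211.
ω_d = 82.5·√(1 − 0.211²) = 80.7 rad/s. Then t_p = π/ω_d = 0.0389 s.

t_p ≈ 0.0389 s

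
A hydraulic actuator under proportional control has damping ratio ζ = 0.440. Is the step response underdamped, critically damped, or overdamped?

Since ζ = 0.440 < 1, the system is underdamped.

underdamped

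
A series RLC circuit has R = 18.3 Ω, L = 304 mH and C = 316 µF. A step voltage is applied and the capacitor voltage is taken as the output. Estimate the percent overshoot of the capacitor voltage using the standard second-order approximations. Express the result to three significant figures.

%OS ≈ 37.9%

For a series RLC circuit (capacitor voltage as output), ω_n = 1/√(LC) = 1/√(304 mH · 316 µF) = 102 rad/s.
ζ = (R/2)·√(C/L) = (18.3/2)·√(316 µF/304 mH) = 0.295.
Overshoot: exp(−π·0.295/√(1−0.295²)) = 0.379, i.e. 37.9%.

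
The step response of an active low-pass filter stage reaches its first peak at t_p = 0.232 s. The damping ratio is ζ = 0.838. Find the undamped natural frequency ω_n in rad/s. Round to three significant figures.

Peak time t_p = π/ω_d, so ω_d = π/t_p = π/0.232 = 13.5 rad/s.
ω_n = ω_d/√(1−ζ²) = 13.5/√0.298 = 24.8 rad/s.

ω_n ≈ 24.8 rad/s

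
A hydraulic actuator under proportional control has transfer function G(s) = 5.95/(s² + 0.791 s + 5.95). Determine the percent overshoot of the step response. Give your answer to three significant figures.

%OS ≈ 59.7%

ω_n = √5.95 = 2.44 rad/s; ζ = 0.791/(2·2.44) = 0.162.
%OS = 100 e^{−πζ/√(1−ζ²)} with ζ = 0.162 gives 59.7%.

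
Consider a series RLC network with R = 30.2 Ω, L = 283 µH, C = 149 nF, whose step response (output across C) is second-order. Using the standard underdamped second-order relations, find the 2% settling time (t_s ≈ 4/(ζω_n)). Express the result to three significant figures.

For a series RLC circuit (capacitor voltage as output), ω_n = 1/√(LC) = 1/√(283 µH · 149 nF) = 154000 rad/s.
ζ = (R/2)·√(C/L) = (30.2/2)·√(149 nF/283 µH) = 0.346.
t_s ≈ 4/(ζω_n) = 0.0000750 s.

t_s ≈ 0.0000750 s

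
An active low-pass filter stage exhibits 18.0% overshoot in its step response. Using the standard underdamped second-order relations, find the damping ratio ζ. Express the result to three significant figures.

ζ = −ln(OS)/√(π² + (ln OS)²). With OS = 0.180, ln OS = −1.715 and ζ = 1.715/3.579 = 0.479.

ζ ≈ 0.479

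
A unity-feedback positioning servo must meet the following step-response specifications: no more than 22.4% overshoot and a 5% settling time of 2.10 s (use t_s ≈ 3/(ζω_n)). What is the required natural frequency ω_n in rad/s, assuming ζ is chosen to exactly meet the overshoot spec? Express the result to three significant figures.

ζ = −ln(OS)/√(π² + (ln OS)²). With OS = 0.224, ln OS = −1.496 and ζ = 1.496/3.480 = 0.430.
From t_s ≈ 3/(ζω_n): ω_n = 3/(ζ·t_s) = 3/(0.430·2.10) = 3.32 rad/s.

ω_n ≈ 3.32 rad/s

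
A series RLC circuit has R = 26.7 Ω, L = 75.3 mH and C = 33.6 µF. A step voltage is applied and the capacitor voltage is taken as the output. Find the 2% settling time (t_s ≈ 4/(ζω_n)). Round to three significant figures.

t_s ≈ 0.0226 s

For a series RLC circuit (capacitor voltage as output), ω_n = 1/√(LC) = 1/√(75.3 mH · 33.6 µF) = 629 rad/s.
ζ = (R/2)·√(C/L) = (26.7/2)·√(33.6 µF/75.3 mH) = 0.282.
t_s ≈ 4/(ζω_n) = 0.0226 s.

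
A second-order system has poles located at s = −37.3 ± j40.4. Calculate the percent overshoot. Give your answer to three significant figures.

With σ = 37.3, ω_d = 40.4: ω_n = √(σ²+ω_d²) = 55.0 rad/s, ζ = σ/ω_n = 0.678.
%OS = 100 e^{−πζ/√(1−ζ²)} with ζ = 0.678 gives 5.50%.

%OS ≈ 5.50%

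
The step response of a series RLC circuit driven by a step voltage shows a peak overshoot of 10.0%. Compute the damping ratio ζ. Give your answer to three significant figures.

ζ ≈ 0.591

Inverting the overshoot relation: ζ = |ln 0.100|/√(π² + ln²0.100) = 0.591.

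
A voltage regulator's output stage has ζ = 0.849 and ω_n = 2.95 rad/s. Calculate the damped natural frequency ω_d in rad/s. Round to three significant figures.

ω_d ≈ 1.56 rad/s

ω_d = ω_n√(1−ζ²) = 2.95·√0.279 = 1.56 rad/s.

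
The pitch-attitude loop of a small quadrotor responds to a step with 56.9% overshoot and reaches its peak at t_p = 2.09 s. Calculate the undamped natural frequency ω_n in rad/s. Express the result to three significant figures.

ω_n ≈ 1.53 rad/s

From the overshoot, ζ = −ln(OS)/√(π²+ln²(OS)) = 0.177.
t_p = π/ω_d ⇒ ω_d = 1.50 rad/s; then ω_n = ω_d/√(1−ζ²) = 1.53 rad/s.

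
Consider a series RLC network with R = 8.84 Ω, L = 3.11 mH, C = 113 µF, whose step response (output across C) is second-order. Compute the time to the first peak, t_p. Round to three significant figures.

For a series RLC circuit (capacitor voltage as output), ω_n = 1/√(LC) = 1/√(3.11 mH · 113 µF) = 1690 rad/s.
ζ = (R/2)·√(C/L) = (8.84/2)·√(113 µF/3.11 mH) = 0.843.
ω_d = 1690·√(1 − 0.843²) = 909 rad/s. t_p = π/ω_d = 0.00346 s.

t_p ≈ 0.00346 s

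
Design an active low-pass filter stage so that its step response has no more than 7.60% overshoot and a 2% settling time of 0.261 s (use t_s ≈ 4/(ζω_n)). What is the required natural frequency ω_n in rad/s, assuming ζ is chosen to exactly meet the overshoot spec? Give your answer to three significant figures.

Inverting the overshoot relation: ζ = |ln 0.0760|/√(π² + ln²0.0760) = 0.634.
From t_s ≈ 4/(ζω_n): ω_n = 4/(ζ·t_s) = 4/(0.634·0.261) = 24.2 rad/s.

ω_n ≈ 24.2 rad/s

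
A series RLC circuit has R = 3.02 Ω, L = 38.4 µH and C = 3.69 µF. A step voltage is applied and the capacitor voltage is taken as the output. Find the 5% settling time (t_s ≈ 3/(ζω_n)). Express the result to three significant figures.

t_s ≈ 0.0000763 s

For a series RLC circuit (capacitor voltage as output), ω_n = 1/√(LC) = 1/√(38.4 µH · 3.69 µF) = 84000 rad/s.
ζ = (R/2)·√(C/L) = (3.02/2)·√(3.69 µF/38.4 µH) = 0.468.
t_s ≈ 3/(ζω_n) = 0.0000763 s.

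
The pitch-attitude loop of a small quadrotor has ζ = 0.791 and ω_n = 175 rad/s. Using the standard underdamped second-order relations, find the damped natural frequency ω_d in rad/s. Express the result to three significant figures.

ω_d = ω_n√(1−ζ²) = 175·√0.374 = 107 rad/s.

ω_d ≈ 107 rad/s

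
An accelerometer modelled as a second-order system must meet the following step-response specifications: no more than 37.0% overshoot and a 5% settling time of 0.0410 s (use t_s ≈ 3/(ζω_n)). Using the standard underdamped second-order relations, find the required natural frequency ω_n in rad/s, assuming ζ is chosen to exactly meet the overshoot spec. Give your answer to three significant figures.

From %OS = 100·exp(−πζ/√(1−ζ²)), invert to get ζ = −ln(OS)/√(π² + ln²(OS)) with OS = 0.370.
−ln 0.370 = 0.9943, so ζ = 0.9943/√(π² + 0.9885) = 0.302.
Then ω_n = 3/(ζ t_s) = 3/(0.302 × 0.0410) = 243 rad/s.

ω_n ≈ 243 rad/s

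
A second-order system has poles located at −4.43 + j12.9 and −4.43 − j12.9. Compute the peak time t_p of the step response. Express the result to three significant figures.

t_p ≈ 0.244 s

t_p = π/ω_d with ω_d = 12.9 (the imaginary part), so t_p = 0.244 s.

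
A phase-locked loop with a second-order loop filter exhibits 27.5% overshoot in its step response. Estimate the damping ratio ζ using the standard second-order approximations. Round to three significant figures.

ζ = −ln(OS)/√(π² + (ln OS)²). With OS = 0.275, ln OS = −1.291 and ζ = 1.291/3.397 = 0.380.

ζ ≈ 0.380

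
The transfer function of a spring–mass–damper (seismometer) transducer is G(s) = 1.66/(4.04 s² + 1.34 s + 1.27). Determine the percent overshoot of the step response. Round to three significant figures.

Dividing through by 4.04: denominator becomes s² + 0.3317 s + 0.3144.
So ω_n = √0.3144 = 0.561 rad/s and ζ = 0.3317/(2·0.561) = 0.296.
%OS = 100·exp(−πζ/√(1−ζ²)) = 37.8%.

%OS ≈ 37.8%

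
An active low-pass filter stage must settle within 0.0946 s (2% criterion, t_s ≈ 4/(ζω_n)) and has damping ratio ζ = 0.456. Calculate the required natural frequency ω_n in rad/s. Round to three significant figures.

ω_n ≈ 92.7 rad/s

Rearranging t_s ≈ 4/(ζω_n) gives ω_n = 4/(ζ·t_s) = 4/(0.456 × 0.0946) = 92.7 rad/s.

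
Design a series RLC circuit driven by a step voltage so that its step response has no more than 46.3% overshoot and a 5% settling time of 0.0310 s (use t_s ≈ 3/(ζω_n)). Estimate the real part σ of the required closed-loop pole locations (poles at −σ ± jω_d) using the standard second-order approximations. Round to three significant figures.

σ ≈ 96.8

The settling-time spec alone fixes σ = ζω_n = 3/t_s = 3/0.0310 = 96.8.
(Overshoot then fixes ζ = 0.238 and hence ω_d = σ·√(1−ζ²)/ζ = 395 rad/s.)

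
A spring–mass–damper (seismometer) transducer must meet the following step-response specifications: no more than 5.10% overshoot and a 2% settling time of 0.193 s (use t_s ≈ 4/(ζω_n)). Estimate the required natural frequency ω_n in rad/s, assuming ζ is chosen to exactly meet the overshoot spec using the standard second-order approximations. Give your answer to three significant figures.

From %OS = 100·exp(−πζ/√(1−ζ²)), invert to get ζ = −ln(OS)/√(π² + ln²(OS)) with OS = 0.0510.
−ln 0.0510 = 2.976, so ζ = 2.976/√(π² + 8.856) = 0.688.
Then ω_n = 4/(ζ t_s) = 4/(0.688 × 0.193) = 30.1 rad/s.

ω_n ≈ 30.1 rad/s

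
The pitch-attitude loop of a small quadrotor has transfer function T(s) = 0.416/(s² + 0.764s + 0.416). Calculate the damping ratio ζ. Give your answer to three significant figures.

ζ ≈ 0.592

Comparing the denominator to s² + 2ζω_n s + ω_n²: ω_n = √0.416 = 0.645 rad/s, and 2ζω_n = 0.764 so ζ = 0.764/(2·0.645) = 0.592.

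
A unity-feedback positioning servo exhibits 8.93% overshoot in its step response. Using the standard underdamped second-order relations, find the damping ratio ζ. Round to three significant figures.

ζ = −ln(OS)/√(π² + (ln OS)²). With OS = 0.0893, ln OS = −2.416 and ζ = 2.416/3.963 = 0.610.

ζ ≈ 0.610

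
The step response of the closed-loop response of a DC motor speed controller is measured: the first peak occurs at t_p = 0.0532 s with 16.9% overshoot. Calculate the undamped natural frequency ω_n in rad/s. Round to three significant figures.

ω_n ≈ 67.9 rad/s

The overshoot fixes ζ = −ln(OS)/√(π²+ln²(OS)) = 0.493.
t_p = π/ω_d ⇒ ω_d = 59.1 rad/s; then ω_n = ω_d/√(1−ζ²) = 67.9 rad/s.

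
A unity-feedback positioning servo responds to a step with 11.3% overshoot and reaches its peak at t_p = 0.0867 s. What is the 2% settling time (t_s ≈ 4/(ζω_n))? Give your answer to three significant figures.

From the overshoot, ζ = −ln(OS)/√(π²+ln²(OS)) = 0.570.
t_p = π/ω_d ⇒ ω_d = 36.2 rad/s; then ω_n = ω_d/√(1−ζ²) = 44.1 rad/s.
t_s ≈ 4/(ζω_n) = 4/(0.570·44.1) = 0.159 s.

t_s ≈ 0.159 s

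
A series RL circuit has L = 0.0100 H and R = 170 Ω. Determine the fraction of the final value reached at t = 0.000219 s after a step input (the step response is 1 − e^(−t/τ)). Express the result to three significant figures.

y/y_∞ ≈ 0.976

τ = L/R = 0.0100/170 = 0.0000588 s.
y(t)/y_∞ = 1 − e^(−t/τ) = 1 − e^(−0.000219/0.0000588) = 1 − e^(−3.72) = 0.976.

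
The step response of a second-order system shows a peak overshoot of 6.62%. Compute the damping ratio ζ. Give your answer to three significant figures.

ζ ≈ 0.654

Inverting the overshoot relation: ζ = |ln 0.0662|/√(π² + ln²0.0662) = 0.654.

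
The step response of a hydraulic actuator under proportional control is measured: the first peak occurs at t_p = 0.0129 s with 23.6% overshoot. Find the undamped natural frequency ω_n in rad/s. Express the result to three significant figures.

The overshoot fixes ζ = −ln(OS)/√(π²+ln²(OS)) = 0.418.
t_p = π/ω_d ⇒ ω_d = 244 rad/s; then ω_n = ω_d/√(1−ζ²) = 268 rad/s.

ω_n ≈ 268 rad/s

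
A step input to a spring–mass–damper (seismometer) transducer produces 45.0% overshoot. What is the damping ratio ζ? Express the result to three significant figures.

ζ ≈ 0.246

From %OS = 100·exp(−πζ/√(1−ζ²)), invert to get ζ = −ln(OS)/√(π² + ln²(OS)) with OS = 0.450.
−ln 0.450 = 0.7985, so ζ = 0.7985/√(π² + 0.6376) = 0.246.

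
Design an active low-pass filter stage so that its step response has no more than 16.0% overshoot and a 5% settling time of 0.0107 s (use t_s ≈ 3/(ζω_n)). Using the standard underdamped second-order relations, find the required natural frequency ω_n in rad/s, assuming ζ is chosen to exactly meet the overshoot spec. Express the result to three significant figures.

ζ = −ln(OS)/√(π² + (ln OS)²). With OS = 0.160, ln OS = −1.833 and ζ = 1.833/3.637 = 0.504.
From t_s ≈ 3/(ζω_n): ω_n = 3/(ζ·t_s) = 3/(0.504·0.0107) = 556 rad/s.

ω_n ≈ 556 rad/s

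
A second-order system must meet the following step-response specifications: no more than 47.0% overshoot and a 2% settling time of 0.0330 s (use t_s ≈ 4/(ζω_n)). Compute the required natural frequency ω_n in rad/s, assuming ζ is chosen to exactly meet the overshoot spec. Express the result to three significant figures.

ζ = −ln(OS)/√(π² + (ln OS)²). With OS = 0.470, ln OS = −0.7550 and ζ = 0.7550/3.231 = 0.234.
From t_s ≈ 4/(ζω_n): ω_n = 4/(ζ·t_s) = 4/(0.234·0.0330) = 519 rad/s.

ω_n ≈ 519 rad/s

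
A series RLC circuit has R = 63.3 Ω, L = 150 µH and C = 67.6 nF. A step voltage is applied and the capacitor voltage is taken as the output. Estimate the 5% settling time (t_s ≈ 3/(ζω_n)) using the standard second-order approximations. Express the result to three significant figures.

For a series RLC circuit (capacitor voltage as output), ω_n = 1/√(LC) = 1/√(150 µH · 67.6 nF) = 314000 rad/s.
ζ = (R/2)·√(C/L) = (63.3/2)·√(67.6 nF/150 µH) = 0.672.
t_s ≈ 3/(ζω_n) = 0.0000142 s.

t_s ≈ 0.0000142 s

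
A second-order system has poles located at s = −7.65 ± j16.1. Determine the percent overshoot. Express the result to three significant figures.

%OS ≈ 22.5%

With σ = 7.65, ω_d = 16.1: ω_n = √(σ²+ω_d²) = 17.8 rad/s, ζ = σ/ω_n = 0.429.
Overshoot: exp(−π·0.429/√(1−0.429²)) = 0.225, i.e. 22.5%.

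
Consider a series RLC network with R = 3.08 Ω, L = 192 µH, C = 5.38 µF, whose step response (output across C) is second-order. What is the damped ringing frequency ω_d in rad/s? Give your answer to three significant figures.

ω_d ≈ 30100 rad/s

For a series RLC circuit (capacitor voltage as output), ω_n = 1/√(LC) = 1/√(192 µH · 5.38 µF) = 31100 rad/s.
ζ = (R/2)·√(C/L) = (3.08/2)·√(5.38 µF/192 µH) = 0.258.
The damped frequency ω_d = ω_n√(1−ζ²) = 30100 rad/s.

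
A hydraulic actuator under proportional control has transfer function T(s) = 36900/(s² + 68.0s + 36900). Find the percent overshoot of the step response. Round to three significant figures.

Comparing the denominator to s² + 2ζω_n s + ω_n²: ω_n = √36900 = 192 rad/s, and 2ζω_n = 68.0 so ζ = 68.0/(2·192) = 0.177.
%OS = 100·exp(−πζ/√(1−ζ²)) = 56.8%.

%OS ≈ 56.8%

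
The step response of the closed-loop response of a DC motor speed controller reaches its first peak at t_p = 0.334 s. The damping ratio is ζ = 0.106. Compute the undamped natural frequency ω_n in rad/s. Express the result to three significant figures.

ω_n ≈ 9.46 rad/s

Peak time t_p = π/ω_d, so ω_d = π/t_p = π/0.334 = 9.41 rad/s.
ω_n = ω_d/√(1−ζ²) = 9.41/√0.989 = 9.46 rad/s.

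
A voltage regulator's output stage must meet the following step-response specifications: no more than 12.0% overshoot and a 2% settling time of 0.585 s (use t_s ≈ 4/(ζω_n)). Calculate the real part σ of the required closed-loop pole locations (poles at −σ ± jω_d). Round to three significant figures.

σ ≈ 6.84

The settling-time spec alone fixes σ = ζω_n = 4/t_s = 4/0.585 = 6.84.
(Overshoot then fixes ζ = 0.559 and hence ω_d = σ·√(1−ζ²)/ζ = 10.1 rad/s.)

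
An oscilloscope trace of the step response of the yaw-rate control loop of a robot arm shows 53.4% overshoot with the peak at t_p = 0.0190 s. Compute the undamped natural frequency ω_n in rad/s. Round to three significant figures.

ζ from %OS: ζ = |ln 0.534|/√(π²+ln²0.534) = 0.196.
t_p = π/ω_d ⇒ ω_d = 165 rad/s; then ω_n = ω_d/√(1−ζ²) = 169 rad/s.

ω_n ≈ 169 rad/s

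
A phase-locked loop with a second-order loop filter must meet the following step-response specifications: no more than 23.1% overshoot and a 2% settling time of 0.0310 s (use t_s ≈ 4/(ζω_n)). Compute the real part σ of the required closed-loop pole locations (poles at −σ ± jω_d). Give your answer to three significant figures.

σ ≈ 129

The settling-time spec alone fixes σ = ζω_n = 4/t_s = 4/0.0310 = 129.
(Overshoot then fixes ζ = 0.423 and hence ω_d = σ·√(1−ζ²)/ζ = 277 rad/s.)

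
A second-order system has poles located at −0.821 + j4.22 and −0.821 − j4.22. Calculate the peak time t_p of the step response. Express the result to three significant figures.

t_p = π/ω_d with ω_d = 4.22 (the imaginary part), so t_p = 0.744 s.

t_p ≈ 0.744 s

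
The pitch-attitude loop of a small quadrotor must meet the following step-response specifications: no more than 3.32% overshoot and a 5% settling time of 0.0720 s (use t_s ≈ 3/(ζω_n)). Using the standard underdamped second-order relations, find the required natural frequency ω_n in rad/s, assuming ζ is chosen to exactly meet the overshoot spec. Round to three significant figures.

ω_n ≈ 56.7 rad/s

From %OS = 100·exp(−πζ/√(1−ζ²)), invert to get ζ = −ln(OS)/√(π² + ln²(OS)) with OS = 0.0332.
−ln 0.0332 = 3.405, so ζ = 3.405/√(π² + 11.60) = 0.735.
From t_s ≈ 3/(ζω_n): ω_n = 3/(ζ·t_s) = 3/(0.735·0.0720) = 56.7 rad/s.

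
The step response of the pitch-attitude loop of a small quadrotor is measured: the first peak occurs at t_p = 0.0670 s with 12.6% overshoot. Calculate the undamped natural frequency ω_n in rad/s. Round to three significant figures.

The overshoot fixes ζ = −ln(OS)/√(π²+ln²(OS)) = 0.550.
t_p = π/ω_d ⇒ ω_d = 46.9 rad/s; then ω_n = ω_d/√(1−ζ²) = 56.2 rad/s.

ω_n ≈ 56.2 rad/s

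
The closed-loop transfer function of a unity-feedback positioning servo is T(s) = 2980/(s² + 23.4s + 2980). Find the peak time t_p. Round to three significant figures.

t_p ≈ 0.0589 s

Comparing the denominator to s² + 2ζω_n s + ω_n²: ω_n = √2980 = 54.6 rad/s, and 2ζω_n = 23.4 so ζ = 23.4/(2·54.6) = 0.214.
ω_d = 54.6·√(1 − 0.214²) = 53.3 rad/s. Then t_p = π/ω_d = 0.0589 s.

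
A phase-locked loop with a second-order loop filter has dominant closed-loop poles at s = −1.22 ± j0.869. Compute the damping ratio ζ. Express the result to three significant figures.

ζ ≈ 0.814

|pole| = ω_n = √(1.22² + 0.869²) = 1.50 rad/s; ζ = cos θ = σ/ω_n = 0.814.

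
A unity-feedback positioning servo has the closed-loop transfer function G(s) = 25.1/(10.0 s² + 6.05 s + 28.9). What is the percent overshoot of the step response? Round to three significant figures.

Dividing through by 10.0: denominator becomes s² + 0.6050 s + 2.890.
So ω_n = √2.890 = 1.70 rad/s and ζ = 0.6050/(2·1.70) = 0.178.
Overshoot: exp(−π·0.178/√(1−0.178²)) = 0.567, i.e. 56.7%.

%OS ≈ 56.7%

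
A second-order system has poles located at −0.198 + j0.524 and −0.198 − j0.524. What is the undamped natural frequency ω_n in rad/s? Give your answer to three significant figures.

ω_n ≈ 0.560 rad/s

The poles are at −σ ± jω_d with σ = 0.198 and ω_d = 0.524, so ω_n = √(σ²+ω_d²) = 0.560 rad/s and ζ = σ/ω_n = 0.353.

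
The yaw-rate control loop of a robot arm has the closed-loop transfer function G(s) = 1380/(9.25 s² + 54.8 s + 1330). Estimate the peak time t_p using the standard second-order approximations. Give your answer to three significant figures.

t_p ≈ 0.270 s

Dividing through by 9.25: denominator becomes s² + 5.924 s + 143.8.
So ω_n = √143.8 = 12.0 rad/s and ζ = 5.924/(2·12.0) = 0.247.
ω_d = ω_n√(1−ζ²) = 11.6 rad/s. t_p = π/ω_d = 0.270 s.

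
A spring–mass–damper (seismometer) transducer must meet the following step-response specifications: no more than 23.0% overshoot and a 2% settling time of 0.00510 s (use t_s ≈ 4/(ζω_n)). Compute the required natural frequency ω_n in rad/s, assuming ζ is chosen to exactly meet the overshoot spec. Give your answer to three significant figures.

ω_n ≈ 1850 rad/s

Inverting the overshoot relation: ζ = |ln 0.230|/√(π² + ln²0.230) = 0.424.
From t_s ≈ 4/(ζω_n): ω_n = 4/(ζ·t_s) = 4/(0.424·0.00510) = 1850 rad/s.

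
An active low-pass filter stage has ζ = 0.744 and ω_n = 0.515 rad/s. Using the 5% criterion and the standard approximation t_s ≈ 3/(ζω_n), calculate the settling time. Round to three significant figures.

t_s ≈ 3/(ζω_n) = 3/(0.744 × 0.515) = 7.83 s.

t_s ≈ 7.83 s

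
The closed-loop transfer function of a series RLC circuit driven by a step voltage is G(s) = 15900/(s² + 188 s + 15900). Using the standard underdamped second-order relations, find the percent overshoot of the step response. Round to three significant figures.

%OS ≈ 2.98%

Comparing the denominator to s² + 2ζω_n s + ω_n²: ω_n = √15900 = 126 rad/s, and 2ζω_n = 188 so ζ = 188/(2·126) = 0.745.
%OS = 100 e^{−πζ/√(1−ζ²)} with ζ = 0.745 gives 2.98%.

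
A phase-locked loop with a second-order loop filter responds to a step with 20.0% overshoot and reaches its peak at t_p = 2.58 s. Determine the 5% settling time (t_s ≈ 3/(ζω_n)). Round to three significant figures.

ζ from %OS: ζ = |ln 0.200|/√(π²+ln²0.200) = 0.456.
t_p = π/ω_d ⇒ ω_d = 1.22 rad/s; then ω_n = ω_d/√(1−ζ²) = 1.37 rad/s.
t_s ≈ 3/(ζω_n) = 3/(0.456·1.37) = 4.81 s.

t_s ≈ 4.81 s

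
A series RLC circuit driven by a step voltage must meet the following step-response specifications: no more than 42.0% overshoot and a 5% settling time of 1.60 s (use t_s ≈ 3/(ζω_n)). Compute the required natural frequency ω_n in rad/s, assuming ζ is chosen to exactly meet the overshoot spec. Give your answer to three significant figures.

ω_n ≈ 7.04 rad/s

Inverting the overshoot relation: ζ = |ln 0.420|/√(π² + ln²0.420) = 0.266.
Then ω_n = 3/(ζ t_s) = 3/(0.266 × 1.60) = 7.04 rad/s.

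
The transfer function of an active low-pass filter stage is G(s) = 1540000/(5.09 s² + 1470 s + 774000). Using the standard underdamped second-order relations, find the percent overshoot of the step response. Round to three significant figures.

%OS ≈ 28.6%

Dividing through by 5.09: denominator becomes s² + 288.8 s + 152100.
So ω_n = √152100 = 390 rad/s and ζ = 288.8/(2·390) = 0.370.
%OS = 100·exp(−πζ/√(1−ζ²)) = 28.6%.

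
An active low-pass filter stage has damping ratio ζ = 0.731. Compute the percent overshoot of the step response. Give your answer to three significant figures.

For an underdamped second-order system, %OS = 100·exp(−πζ/√(1−ζ²)).
πζ/√(1−ζ²) = π·0.731/√(1−0.534) = 3.365, so %OS = 100·e^(−3.365) = 3.45%.

%OS ≈ 3.45%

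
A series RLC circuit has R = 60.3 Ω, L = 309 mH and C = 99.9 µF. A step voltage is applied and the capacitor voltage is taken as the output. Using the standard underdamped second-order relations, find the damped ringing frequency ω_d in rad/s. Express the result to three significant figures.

For a series RLC circuit (capacitor voltage as output), ω_n = 1/√(LC) = 1/√(309 mH · 99.9 µF) = 180 rad/s.
ζ = (R/2)·√(C/L) = (60.3/2)·√(99.9 µF/309 mH) = 0.542.
ω_d = ω_n√(1−ζ²) = 151 rad/s.

ω_d ≈ 151 rad/s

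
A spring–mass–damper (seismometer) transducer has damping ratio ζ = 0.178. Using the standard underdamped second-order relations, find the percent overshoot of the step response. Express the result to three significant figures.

For an underdamped second-order system, %OS = 100·exp(−πζ/√(1−ζ²)).
πζ/√(1−ζ²) = π·0.178/√(1−0.0317) = 0.5683, so %OS = 100·e^(−0.5683) = 56.6%.

%OS ≈ 56.6%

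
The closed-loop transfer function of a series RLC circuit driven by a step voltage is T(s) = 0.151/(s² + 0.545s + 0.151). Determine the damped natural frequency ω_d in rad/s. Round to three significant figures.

ω_n = √0.151 = 0.389 rad/s; ζ = 0.545/(2·0.389) = 0.701.
ω_d = ω_n√(1−ζ²) = 0.277 rad/s.

ω_d ≈ 0.277 rad/s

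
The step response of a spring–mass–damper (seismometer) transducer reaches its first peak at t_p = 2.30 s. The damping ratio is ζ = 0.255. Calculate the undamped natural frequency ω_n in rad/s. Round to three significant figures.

ω_n ≈ 1.41 rad/s

Peak time t_p = π/ω_d, so ω_d = π/t_p = π/2.30 = 1.37 rad/s.
ω_n = ω_d/√(1−ζ²) = 1.37/√0.935 = 1.41 rad/s.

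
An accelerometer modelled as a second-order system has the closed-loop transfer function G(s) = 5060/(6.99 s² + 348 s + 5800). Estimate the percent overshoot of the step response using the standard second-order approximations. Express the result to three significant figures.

%OS ≈ 0.454%

Dividing through by 6.99: denominator becomes s² + 49.79 s + 829.8.
So ω_n = √829.8 = 28.8 rad/s and ζ = 49.79/(2·28.8) = 0.864.
Overshoot: exp(−π·0.864/√(1−0.864²)) = 0.00454, i.e. 0.454%.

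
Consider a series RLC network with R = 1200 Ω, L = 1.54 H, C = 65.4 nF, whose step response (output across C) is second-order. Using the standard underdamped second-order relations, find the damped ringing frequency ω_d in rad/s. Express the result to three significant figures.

ω_d ≈ 3130 rad/s

For a series RLC circuit (capacitor voltage as output), ω_n = 1/√(LC) = 1/√(1.54 H · 65.4 nF) = 3150 rad/s.
ζ = (R/2)·√(C/L) = (1200/2)·√(65.4 nF/1.54 H) = 0.124.
ω_d = ω_n√(1−ζ²) = 3130 rad/s.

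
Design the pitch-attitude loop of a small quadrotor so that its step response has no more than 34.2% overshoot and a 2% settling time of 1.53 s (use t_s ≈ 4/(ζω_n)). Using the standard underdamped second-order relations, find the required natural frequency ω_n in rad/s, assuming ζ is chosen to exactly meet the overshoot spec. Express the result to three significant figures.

ζ = −ln(OS)/√(π² + (ln OS)²). With OS = 0.342, ln OS = −1.073 and ζ = 1.073/3.320 = 0.323.
Then ω_n = 4/(ζ t_s) = 4/(0.323 × 1.53) = 8.09 rad/s.

ω_n ≈ 8.09 rad/s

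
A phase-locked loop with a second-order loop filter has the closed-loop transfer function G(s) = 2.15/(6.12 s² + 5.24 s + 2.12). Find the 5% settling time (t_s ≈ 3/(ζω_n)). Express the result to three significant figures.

t_s ≈ 7.01 s

Dividing through by 6.12: denominator becomes s² + 0.8562 s + 0.3464.
So ω_n = √0.3464 = 0.589 rad/s and ζ = 0.8562/(2·0.589) = 0.727.
t_s ≈ 3/(ζω_n) = 7.01 s.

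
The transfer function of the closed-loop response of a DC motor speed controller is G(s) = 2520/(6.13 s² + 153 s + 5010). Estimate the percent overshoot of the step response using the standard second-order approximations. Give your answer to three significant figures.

Dividing through by 6.13: denominator becomes s² + 24.96 s + 817.3.
So ω_n = √817.3 = 28.6 rad/s and ζ = 24.96/(2·28.6) = 0.437.
%OS = 100·exp(−πζ/√(1−ζ²)) = 21.8%.

%OS ≈ 21.8%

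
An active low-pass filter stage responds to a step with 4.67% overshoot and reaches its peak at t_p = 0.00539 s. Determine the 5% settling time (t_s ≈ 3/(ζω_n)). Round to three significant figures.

The overshoot fixes ζ = −ln(OS)/√(π²+ln²(OS)) = 0.698.
From t_p = π/ω_d, ω_d = π/0.00539 = 583 rad/s, so ω_n = ω_d/√(1−ζ²) = 814 rad/s.
t_s ≈ 3/(ζω_n) = 3/(0.698·814) = 0.00528 s.

t_s ≈ 0.00528 s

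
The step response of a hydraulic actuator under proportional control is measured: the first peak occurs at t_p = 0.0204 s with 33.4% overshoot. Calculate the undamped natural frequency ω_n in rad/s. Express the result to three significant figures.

ω_n ≈ 163 rad/s

From the overshoot, ζ = −ln(OS)/√(π²+ln²(OS)) = 0.330.
t_p = π/ω_d ⇒ ω_d = 154 rad/s; then ω_n = ω_d/√(1−ζ²) = 163 rad/s.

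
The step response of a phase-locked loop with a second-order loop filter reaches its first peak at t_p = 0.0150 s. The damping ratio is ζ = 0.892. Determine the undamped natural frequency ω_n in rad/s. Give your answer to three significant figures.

Peak time t_p = π/ω_d, so ω_d = π/t_p = π/0.0150 = 209 rad/s.
ω_n = ω_d/√(1−ζ²) = 209/√0.204 = 463 rad/s.

ω_n ≈ 463 rad/s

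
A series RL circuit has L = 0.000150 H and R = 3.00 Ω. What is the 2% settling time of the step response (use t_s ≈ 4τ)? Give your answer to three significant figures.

τ = L/R = 0.000150/3.00 = 0.0000500 s.
t_s ≈ 4τ = 0.000200 s.

t_s ≈ 0.000200 s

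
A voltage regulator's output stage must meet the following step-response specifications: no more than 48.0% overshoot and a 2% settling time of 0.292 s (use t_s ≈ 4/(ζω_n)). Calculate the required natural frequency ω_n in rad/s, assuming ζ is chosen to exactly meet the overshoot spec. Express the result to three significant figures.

From %OS = 100·exp(−πζ/√(1−ζ²)), invert to get ζ = −ln(OS)/√(π² + ln²(OS)) with OS = 0.480.
−ln 0.480 = 0.7340, so ζ = 0.7340/√(π² + 0.5387) = 0.228.
Then ω_n = 4/(ζ t_s) = 4/(0.228 × 0.292) = 60.2 rad/s.

ω_n ≈ 60.2 rad/s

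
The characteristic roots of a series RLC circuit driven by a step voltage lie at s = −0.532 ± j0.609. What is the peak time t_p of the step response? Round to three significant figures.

t_p = π/ω_d with ω_d = 0.609 (the imaginary part), so t_p = 5.16 s.

t_p ≈ 5.16 s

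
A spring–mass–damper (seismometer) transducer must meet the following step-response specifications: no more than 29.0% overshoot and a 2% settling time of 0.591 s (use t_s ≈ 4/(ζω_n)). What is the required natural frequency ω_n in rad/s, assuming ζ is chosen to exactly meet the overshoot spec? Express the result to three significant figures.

ω_n ≈ 18.5 rad/s

From %OS = 100·exp(−πζ/√(1−ζ²)), invert to get ζ = −ln(OS)/√(π² + ln²(OS)) with OS = 0.290.
−ln 0.290 = 1.238, so ζ = 1.238/√(π² + 1.532) = 0.367.
From t_s ≈ 4/(ζω_n): ω_n = 4/(ζ·t_s) = 4/(0.367·0.591) = 18.5 rad/s.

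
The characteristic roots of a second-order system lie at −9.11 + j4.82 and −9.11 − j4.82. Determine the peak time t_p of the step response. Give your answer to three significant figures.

t_p ≈ 0.652 s

t_p = π/ω_d with ω_d = 4.82 (the imaginary part), so t_p = 0.652 s.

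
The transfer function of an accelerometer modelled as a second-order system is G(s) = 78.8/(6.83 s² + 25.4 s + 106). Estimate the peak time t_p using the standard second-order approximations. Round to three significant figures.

Dividing through by 6.83: denominator becomes s² + 3.719 s + 15.52.
So ω_n = √15.52 = 3.94 rad/s and ζ = 3.719/(2·3.94) = 0.472.
The damped frequency ω_d = ω_n√(1−ζ²) = 3.47 rad/s. t_p = π/ω_d = 0.905 s.

t_p ≈ 0.905 s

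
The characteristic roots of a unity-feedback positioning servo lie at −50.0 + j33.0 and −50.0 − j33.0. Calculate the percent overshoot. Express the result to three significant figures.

%OS ≈ 0.857%

|pole| = ω_n = √(50.0² + 33.0²) = 59.9 rad/s; ζ = cos θ = σ/ω_n = 0.835.
Overshoot: exp(−π·0.835/√(1−0.835²)) = 0.00857, i.e. 0.857%.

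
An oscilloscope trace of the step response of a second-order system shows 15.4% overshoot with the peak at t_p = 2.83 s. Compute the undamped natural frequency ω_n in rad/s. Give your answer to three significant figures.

ω_n ≈ 1.29 rad/s

From the overshoot, ζ = −ln(OS)/√(π²+ln²(OS)) = 0.512.
t_p = π/ω_d ⇒ ω_d = 1.11 rad/s; then ω_n = ω_d/√(1−ζ²) = 1.29 rad/s.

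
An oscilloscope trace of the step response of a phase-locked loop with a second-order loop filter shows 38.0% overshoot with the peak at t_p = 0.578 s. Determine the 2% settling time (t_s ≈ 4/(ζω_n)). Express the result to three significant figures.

t_s ≈ 2.39 s

ζ from %OS: ζ = |ln 0.380|/√(π²+ln²0.380) = 0.294.
From t_p = π/ω_d, ω_d = π/0.578 = 5.44 rad/s, so ω_n = ω_d/√(1−ζ²) = 5.69 rad/s.
t_s ≈ 4/(ζω_n) = 4/(0.294·5.69) = 2.39 s.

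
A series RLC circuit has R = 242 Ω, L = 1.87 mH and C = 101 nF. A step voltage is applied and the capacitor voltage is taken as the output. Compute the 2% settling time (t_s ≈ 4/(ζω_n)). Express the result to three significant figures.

t_s ≈ 0.0000618 s

For a series RLC circuit (capacitor voltage as output), ω_n = 1/√(LC) = 1/√(1.87 mH · 101 nF) = 72800 rad/s.
ζ = (R/2)·√(C/L) = (242/2)·√(101 nF/1.87 mH) = 0.889.
t_s ≈ 4/(ζω_n) = 0.0000618 s.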